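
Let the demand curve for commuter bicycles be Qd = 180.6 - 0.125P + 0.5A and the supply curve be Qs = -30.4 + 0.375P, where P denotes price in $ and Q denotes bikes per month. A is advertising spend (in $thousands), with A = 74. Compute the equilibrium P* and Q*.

With A = 74, demand is Qd = 217.6 - 0.125P.
Set Qd = Qs: 217.6 - 0.125P = -30.4 + 0.375P, so 248 = 0.5P and P* = 496.
Plugging P* into demand: Q* = 217.6 - 0.125(496) = 155.6.

P* = 496, Q* = 155.6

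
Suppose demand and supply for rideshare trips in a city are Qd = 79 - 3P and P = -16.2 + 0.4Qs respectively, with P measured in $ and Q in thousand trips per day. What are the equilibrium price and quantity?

P* = 7, Q* = 58

Rewriting in direct form: Qs = 40.5 + 2.5P.
The market clears where 79 - 3P = 40.5 + 2.5P. Rearranging, 5.5P = 38.5, hence P* = 7.
Plugging P* into demand: Q* = 79 - 3(7) = 58.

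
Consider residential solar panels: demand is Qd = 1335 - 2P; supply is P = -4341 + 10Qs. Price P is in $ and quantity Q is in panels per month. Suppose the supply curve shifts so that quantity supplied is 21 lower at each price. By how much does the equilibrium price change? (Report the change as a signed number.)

In direct form, Qs = 434.1 + 0.1P.
The market clears where 1335 - 2P = 434.1 + 0.1P. Rearranging, 2.1P = 900.9, hence P* = 429.
From the demand curve, Q* = 1335 - 2(429) = 477.
After the shift, supply is Qs = 413.1 + 0.1P.
The new intersection has 921.9 = 2.1P, i.e. P = 439, Q = 457.
ΔP = 439 - 429 = 10.

ΔP = 10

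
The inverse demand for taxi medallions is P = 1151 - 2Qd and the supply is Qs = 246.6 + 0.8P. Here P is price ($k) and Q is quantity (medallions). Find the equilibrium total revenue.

Total revenue = 113597

Solving each curve for Q: Qd = 575.5 - 0.5P.
Equating demand and supply, 575.5 - 0.5P = 246.6 + 0.8P gives 1.3P = 328.9, so P* = 253.
Then Q* = 575.5 - 0.5(253) = 449.
Total revenue = P* × Q* = 253 × 449 = 113597.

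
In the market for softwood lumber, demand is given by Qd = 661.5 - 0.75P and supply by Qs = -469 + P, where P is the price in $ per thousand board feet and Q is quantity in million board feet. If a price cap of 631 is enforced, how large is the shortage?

Shortage = 26.25

Evaluating both curves at the ceiling price 631 gives Qd = 188.25, Qs = 162.
Shortage = Qd - Qs = 188.25 - 162 = 26.25.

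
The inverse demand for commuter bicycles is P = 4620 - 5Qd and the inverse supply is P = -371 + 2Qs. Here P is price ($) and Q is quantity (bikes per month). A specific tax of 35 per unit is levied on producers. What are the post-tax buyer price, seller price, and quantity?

Inverting to quantity form: Qd = 924 - 0.2P and Qs = 185.5 + 0.5P.
With a tax of 35 on producers, they supply based on the net price P_s = P_b - 35, so Qs = 168 + 0.5P_b.
Equate demand and the shifted supply: 924 - 0.2P_b = 168 + 0.5P_b, giving 0.7P_b = 756, so P_b = 1080.
So P_s = 1045 and the quantity traded is Q = 924 - 0.2(1080) = 708.

P_b = 1080, P_s = 1045, Q = 708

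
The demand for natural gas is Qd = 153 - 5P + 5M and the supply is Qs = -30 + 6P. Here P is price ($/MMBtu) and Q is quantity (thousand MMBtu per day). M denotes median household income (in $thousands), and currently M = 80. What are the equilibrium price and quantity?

With M = 80, demand is Qd = 553 - 5P.
At equilibrium Qd = Qs, so 553 - 5P = -30 + 6P; collecting terms, 583 = 11P and P* = 53.
Then Q* = 553 - 5(53) = 288.

P* = 53, Q* = 288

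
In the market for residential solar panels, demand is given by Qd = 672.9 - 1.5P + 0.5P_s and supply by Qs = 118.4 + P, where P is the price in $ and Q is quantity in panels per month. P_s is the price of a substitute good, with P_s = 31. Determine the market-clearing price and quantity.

P* = 228, Q* = 346.4

With P_s = 31, demand is Qd = 688.4 - 1.5P.
The market clears where 688.4 - 1.5P = 118.4 + P. Rearranging, 2.5P = 570, hence P* = 228.
Then Q* = 688.4 - 1.5(228) = 346.4.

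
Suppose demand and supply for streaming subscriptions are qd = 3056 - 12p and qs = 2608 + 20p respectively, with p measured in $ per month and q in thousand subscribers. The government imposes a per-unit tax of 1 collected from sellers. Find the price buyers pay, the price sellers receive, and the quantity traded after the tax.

Sellers keep p_s = p_b - 1 per unit, so supply in terms of the buyer price is qs = 2588 + 20p_b.
Equate demand and the shifted supply: 3056 - 12p_b = 2588 + 20p_b, giving 32p_b = 468, so p_b = 14.625.
So p_s = 13.625 and the quantity traded is q = 3056 - 12(14.625) = 2880.5.

p_b = 14.625, p_s = 13.625, q = 2880.5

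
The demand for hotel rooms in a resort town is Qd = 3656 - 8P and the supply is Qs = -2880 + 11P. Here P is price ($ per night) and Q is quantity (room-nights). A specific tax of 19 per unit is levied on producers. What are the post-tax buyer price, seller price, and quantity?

P_b = 355, P_s = 336, Q = 816

Producers keep P_s = P_b - 19 per unit, so supply in terms of the buyer price is Qs = -3089 + 11P_b.
Market clearing requires 3656 - 8P_b = -3089 + 11P_b; hence 6745 = 19P_b and P_b = 355.
So P_s = 336 and the quantity traded is Q = 3656 - 8(355) = 816.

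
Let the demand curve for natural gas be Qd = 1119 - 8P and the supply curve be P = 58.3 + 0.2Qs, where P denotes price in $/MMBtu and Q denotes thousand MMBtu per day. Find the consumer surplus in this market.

Consumer surplus = 3937.5625

Rewriting in direct form: Qs = -291.5 + 5P.
Set Qd = Qs: 1119 - 8P = -291.5 + 5P, so 1410.5 = 13P and P* = 108.5.
Then Q* = 1119 - 8(108.5) = 251.
Demand choke price (Qd = 0): P = 1119/8 = 139.875. Consumer surplus = ½ × (139.875 - 108.5) × 251 = 3937.5625.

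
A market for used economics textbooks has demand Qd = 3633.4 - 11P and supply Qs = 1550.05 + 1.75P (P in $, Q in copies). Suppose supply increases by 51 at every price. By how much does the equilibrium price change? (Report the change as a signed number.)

ΔP = -4

The market clears where 3633.4 - 11P = 1550.05 + 1.75P. Rearranging, 12.75P = 2083.35, hence P* = 163.4.
Then Q* = 3633.4 - 11(163.4) = 1836.
After the shift, supply is Qs = 1601.05 + 1.75P.
Re-solving, 12.75P = 2032.35 gives P = 159.4 and Q = 1880.
ΔP = 159.4 - 163.4 = -4.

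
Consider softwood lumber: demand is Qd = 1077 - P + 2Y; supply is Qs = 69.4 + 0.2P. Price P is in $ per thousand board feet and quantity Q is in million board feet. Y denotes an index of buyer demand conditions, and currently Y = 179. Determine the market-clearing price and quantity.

P* = 1138, Q* = 297

With Y = 179, demand is Qd = 1435 - P.
Set Qd = Qs: 1435 - P = 69.4 + 0.2P, so 1365.6 = 1.2P and P* = 1138.
From the demand curve, Q* = 1435 - 1138 = 297.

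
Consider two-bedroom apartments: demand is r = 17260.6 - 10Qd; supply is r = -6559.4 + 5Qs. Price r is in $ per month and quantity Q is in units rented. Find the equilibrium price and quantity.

In direct form, Qd = 1726.06 - 0.1r and Qs = 1311.88 + 0.2r.
The market clears where 1726.06 - 0.1r = 1311.88 + 0.2r. Rearranging, 0.3r = 414.18, hence r* = 1380.6.
Plugging r* into demand: Q* = 1726.06 - 0.1(1380.6) = 1588.

r* = 1380.6, Q* = 1588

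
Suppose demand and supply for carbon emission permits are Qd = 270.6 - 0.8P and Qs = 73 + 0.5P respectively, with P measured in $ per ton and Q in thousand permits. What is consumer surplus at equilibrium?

Equating demand and supply, 270.6 - 0.8P = 73 + 0.5P gives 1.3P = 197.6, so P* = 152.
Plugging P* into demand: Q* = 270.6 - 0.8(152) = 149.
Demand choke price (Qd = 0): P = 270.6/0.8 = 338.25. Consumer surplus = ½ × (338.25 - 152) × 149 = 13875.625.

Consumer surplus = 13875.625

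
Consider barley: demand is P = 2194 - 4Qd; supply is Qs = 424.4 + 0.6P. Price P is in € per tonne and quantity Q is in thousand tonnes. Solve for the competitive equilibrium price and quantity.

In direct form, Qd = 548.5 - 0.25P.
At equilibrium Qd = Qs, so 548.5 - 0.25P = 424.4 + 0.6P; collecting terms, 124.1 = 0.85P and P* = 146.
Then Q* = 548.5 - 0.25(146) = 512.

P* = 146, Q* = 512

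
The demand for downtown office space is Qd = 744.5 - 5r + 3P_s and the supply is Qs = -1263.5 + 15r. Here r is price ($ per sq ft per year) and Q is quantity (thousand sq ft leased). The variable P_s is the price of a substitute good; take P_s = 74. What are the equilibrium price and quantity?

With P_s = 74, demand is Qd = 966.5 - 5r.
At equilibrium Qd = Qs, so 966.5 - 5r = -1263.5 + 15r; collecting terms, 2230 = 20r and r* = 111.5.
From the demand curve, Q* = 966.5 - 5(111.5) = 409.

r* = 111.5, Q* = 409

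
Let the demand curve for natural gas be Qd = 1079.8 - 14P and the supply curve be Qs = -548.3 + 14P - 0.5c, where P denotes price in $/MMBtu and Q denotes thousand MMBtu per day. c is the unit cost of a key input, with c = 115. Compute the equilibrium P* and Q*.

P* = 60.2, Q* = 237

With c = 115, supply is Qs = -605.8 + 14P.
Equating demand and supply, 1079.8 - 14P = -605.8 + 14P gives 28P = 1685.6, so P* = 60.2.
Substitute back: Q* = 1079.8 - 14(60.2) = 237.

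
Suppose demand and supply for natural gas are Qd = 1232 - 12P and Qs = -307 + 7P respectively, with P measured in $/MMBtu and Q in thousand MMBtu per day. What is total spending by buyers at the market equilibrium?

Set Qd = Qs: 1232 - 12P = -307 + 7P, so 1539 = 19P and P* = 81.
Substitute back: Q* = 1232 - 12(81) = 260.
Total spending by buyers = P* × Q* = 81 × 260 = 21060.

Total spending by buyers = 21060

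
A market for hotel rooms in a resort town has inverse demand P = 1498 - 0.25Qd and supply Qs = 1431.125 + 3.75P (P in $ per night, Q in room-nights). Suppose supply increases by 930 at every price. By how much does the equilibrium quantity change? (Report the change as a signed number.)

Inverting to quantity form: Qd = 5992 - 4P.
At equilibrium Qd = Qs, so 5992 - 4P = 1431.125 + 3.75P; collecting terms, 4560.875 = 7.75P and P* = 588.5.
Substitute back: Q* = 5992 - 4(588.5) = 3638.
After the shift, supply is Qs = 2361.125 + 3.75P.
Re-solving, 7.75P = 3630.875 gives P = 468.5 and Q = 4118.
ΔQ = 4118 - 3638 = 480.

ΔQ = 480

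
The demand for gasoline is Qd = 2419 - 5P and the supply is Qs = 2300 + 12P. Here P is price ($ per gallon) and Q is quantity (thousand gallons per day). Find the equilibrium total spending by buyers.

At equilibrium Qd = Qs, so 2419 - 5P = 2300 + 12P; collecting terms, 119 = 17P and P* = 7.
Substitute back: Q* = 2419 - 5(7) = 2384.
Total spending by buyers = P* × Q* = 7 × 2384 = 16688.

Total spending by buyers = 16688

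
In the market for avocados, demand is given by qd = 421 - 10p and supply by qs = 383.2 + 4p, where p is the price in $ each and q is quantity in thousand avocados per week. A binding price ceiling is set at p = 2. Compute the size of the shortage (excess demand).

Shortage = 9.8

Evaluating both curves at the ceiling price 2 gives qd = 401, qs = 391.2.
Shortage = qd - qs = 401 - 391.2 = 9.8.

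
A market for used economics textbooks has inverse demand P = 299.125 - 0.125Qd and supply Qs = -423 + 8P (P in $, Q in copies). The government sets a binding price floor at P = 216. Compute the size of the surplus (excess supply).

Solving each curve for Q: Qd = 2393 - 8P.
Evaluating both curves at the floor price 216 gives Qd = 665, Qs = 1305.
Surplus = Qs - Qd = 1305 - 665 = 640.

Surplus = 640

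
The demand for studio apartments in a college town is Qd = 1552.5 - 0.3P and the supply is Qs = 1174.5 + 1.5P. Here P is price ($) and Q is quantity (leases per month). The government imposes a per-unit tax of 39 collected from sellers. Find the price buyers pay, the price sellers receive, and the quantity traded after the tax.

The tax drives a wedge P_b - P_s = 39. Substituting P_s = P_b - 39 into supply: Qs = 1116 + 1.5P_b.
Equate demand and the shifted supply: 1552.5 - 0.3P_b = 1116 + 1.5P_b, giving 1.8P_b = 436.5, so P_b = 242.5.
So P_s = 203.5 and the quantity traded is Q = 1552.5 - 0.3(242.5) = 1479.75.

P_b = 242.5, P_s = 203.5, Q = 1479.75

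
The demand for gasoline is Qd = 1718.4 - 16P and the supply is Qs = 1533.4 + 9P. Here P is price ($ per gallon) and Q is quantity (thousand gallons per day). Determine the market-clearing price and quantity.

At equilibrium Qd = Qs, so 1718.4 - 16P = 1533.4 + 9P; collecting terms, 185 = 25P and P* = 7.4.
Substitute back: Q* = 1718.4 - 16(7.4) = 1600.

P* = 7.4, Q* = 1600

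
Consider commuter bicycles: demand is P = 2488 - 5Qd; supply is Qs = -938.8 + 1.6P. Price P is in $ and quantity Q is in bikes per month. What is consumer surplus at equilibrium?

Solving each curve for Q: Qd = 497.6 - 0.2P.
Set Qd = Qs: 497.6 - 0.2P = -938.8 + 1.6P, so 1436.4 = 1.8P and P* = 798.
From the demand curve, Q* = 497.6 - 0.2(798) = 338.
Demand choke price (Qd = 0): P = 497.6/0.2 = 2488. Consumer surplus = ½ × (2488 - 798) × 338 = 285610.

Consumer surplus = 285610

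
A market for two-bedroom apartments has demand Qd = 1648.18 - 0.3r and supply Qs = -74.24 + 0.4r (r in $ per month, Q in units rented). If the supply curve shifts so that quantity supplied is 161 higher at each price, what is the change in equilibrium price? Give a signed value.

Δr = -230

The market clears where 1648.18 - 0.3r = -74.24 + 0.4r. Rearranging, 0.7r = 1722.42, hence r* = 2460.6.
Plugging r* into demand: Q* = 1648.18 - 0.3(2460.6) = 910.
After the shift, supply is Qs = 86.76 + 0.4r.
The new intersection has 1561.42 = 0.7r, i.e. r = 2230.6, Q = 979.
Δr = 2230.6 - 2460.6 = -230.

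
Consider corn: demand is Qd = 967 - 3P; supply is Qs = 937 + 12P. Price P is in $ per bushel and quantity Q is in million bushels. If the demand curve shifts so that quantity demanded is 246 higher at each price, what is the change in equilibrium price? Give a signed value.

ΔP = 16.4

The market clears where 967 - 3P = 937 + 12P. Rearranging, 15P = 30, hence P* = 2.
From the demand curve, Q* = 967 - 3(2) = 961.
After the shift, demand is Qd = 1213 - 3P.
Re-solving, 15P = 276 gives P = 18.4 and Q = 1157.8.
ΔP = 18.4 - 2 = 16.4.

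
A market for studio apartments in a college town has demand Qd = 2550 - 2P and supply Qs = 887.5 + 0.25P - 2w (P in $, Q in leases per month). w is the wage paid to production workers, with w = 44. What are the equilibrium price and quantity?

P* = 778, Q* = 994

With w = 44, supply is Qs = 799.5 + 0.25P.
At equilibrium Qd = Qs, so 2550 - 2P = 799.5 + 0.25P; collecting terms, 1750.5 = 2.25P and P* = 778.
Then Q* = 2550 - 2(778) = 994.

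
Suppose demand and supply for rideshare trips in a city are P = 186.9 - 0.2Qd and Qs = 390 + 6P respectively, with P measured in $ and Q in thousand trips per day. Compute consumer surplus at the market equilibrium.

Inverting to quantity form: Qd = 934.5 - 5P.
Set Qd = Qs: 934.5 - 5P = 390 + 6P, so 544.5 = 11P and P* = 49.5.
From the demand curve, Q* = 934.5 - 5(49.5) = 687.
Demand choke price (Qd = 0): P = 934.5/5 = 186.9. Consumer surplus = ½ × (186.9 - 49.5) × 687 = 47196.9.

Consumer surplus = 47196.9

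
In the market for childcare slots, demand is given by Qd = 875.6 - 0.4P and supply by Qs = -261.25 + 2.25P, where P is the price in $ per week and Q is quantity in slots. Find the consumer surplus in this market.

Equating demand and supply, 875.6 - 0.4P = -261.25 + 2.25P gives 2.65P = 1136.85, so P* = 429.
Plugging P* into demand: Q* = 875.6 - 0.4(429) = 704.
Demand choke price (Qd = 0): P = 875.6/0.4 = 2189. Consumer surplus = ½ × (2189 - 429) × 704 = 619520.

Consumer surplus = 619520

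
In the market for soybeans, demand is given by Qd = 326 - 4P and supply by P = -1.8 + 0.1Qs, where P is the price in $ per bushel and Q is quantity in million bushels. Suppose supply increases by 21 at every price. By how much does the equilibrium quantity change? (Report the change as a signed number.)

In direct form, Qs = 18 + 10P.
At equilibrium Qd = Qs, so 326 - 4P = 18 + 10P; collecting terms, 308 = 14P and P* = 22.
From the demand curve, Q* = 326 - 4(22) = 238.
After the shift, supply is Qs = 39 + 10P.
Re-solving, 14P = 287 gives P = 20.5 and Q = 244.
ΔQ = 244 - 238 = 6.

ΔQ = 6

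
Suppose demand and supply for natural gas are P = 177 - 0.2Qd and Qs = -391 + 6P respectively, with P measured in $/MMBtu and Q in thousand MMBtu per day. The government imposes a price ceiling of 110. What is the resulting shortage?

Shortage = 66

Solving each curve for Q: Qd = 885 - 5P.
With P fixed at 110, quantity demanded is 335 and quantity supplied is 269.
Shortage = Qd - Qs = 335 - 269 = 66.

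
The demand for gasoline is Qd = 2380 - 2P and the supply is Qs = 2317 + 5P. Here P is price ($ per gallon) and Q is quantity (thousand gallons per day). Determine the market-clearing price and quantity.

P* = 9, Q* = 2362

Set Qd = Qs: 2380 - 2P = 2317 + 5P, so 63 = 7P and P* = 9.
Plugging P* into demand: Q* = 2380 - 2(9) = 2362.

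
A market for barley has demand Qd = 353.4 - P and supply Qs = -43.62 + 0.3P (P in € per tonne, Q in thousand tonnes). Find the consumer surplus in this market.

Equating demand and supply, 353.4 - P = -43.62 + 0.3P gives 1.3P = 397.02, so P* = 305.4.
From the demand curve, Q* = 353.4 - 305.4 = 48.
Demand choke price (Qd = 0): P = 353.4. Consumer surplus = ½ × (353.4 - 305.4) × 48 = 1152.

Consumer surplus = 1152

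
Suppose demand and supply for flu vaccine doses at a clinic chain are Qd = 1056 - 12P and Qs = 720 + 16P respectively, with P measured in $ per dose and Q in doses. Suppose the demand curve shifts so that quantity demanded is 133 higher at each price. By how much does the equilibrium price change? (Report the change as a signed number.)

ΔP = 4.75

Set Qd = Qs: 1056 - 12P = 720 + 16P, so 336 = 28P and P* = 12.
Plugging P* into demand: Q* = 1056 - 12(12) = 912.
After the shift, demand is Qd = 1189 - 12P.
The new intersection has 469 = 28P, i.e. P = 16.75, Q = 988.
ΔP = 16.75 - 12 = 4.75.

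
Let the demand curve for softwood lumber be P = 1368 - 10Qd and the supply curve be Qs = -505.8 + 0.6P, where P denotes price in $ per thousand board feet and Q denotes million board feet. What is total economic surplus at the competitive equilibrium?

Total surplus = 11812.5

In direct form, Qd = 136.8 - 0.1P.
The market clears where 136.8 - 0.1P = -505.8 + 0.6P. Rearranging, 0.7P = 642.6, hence P* = 918.
Then Q* = 136.8 - 0.1(918) = 45.
Demand choke price = 1368; supply choke price = 843. CS = ½(1368 - 918)(45) = 10125; PS = ½(918 - 843)(45) = 1687.5. Total surplus = 11812.5.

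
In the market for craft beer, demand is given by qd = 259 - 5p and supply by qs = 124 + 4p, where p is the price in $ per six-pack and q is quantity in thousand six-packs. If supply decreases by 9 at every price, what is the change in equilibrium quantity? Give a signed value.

Set qd = qs: 259 - 5p = 124 + 4p, so 135 = 9p and p* = 15.
Plugging p* into demand: q* = 259 - 5(15) = 184.
After the shift, supply is qs = 115 + 4p.
New equilibrium: 144 = 9p, so p = 16 and q = 179.
Δq = 179 - 184 = -5.

Δq = -5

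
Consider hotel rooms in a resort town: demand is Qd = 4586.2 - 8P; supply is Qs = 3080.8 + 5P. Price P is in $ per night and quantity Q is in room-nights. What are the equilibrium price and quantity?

Set Qd = Qs: 4586.2 - 8P = 3080.8 + 5P, so 1505.4 = 13P and P* = 115.8.
Substitute back: Q* = 4586.2 - 8(115.8) = 3659.8.

P* = 115.8, Q* = 3659.8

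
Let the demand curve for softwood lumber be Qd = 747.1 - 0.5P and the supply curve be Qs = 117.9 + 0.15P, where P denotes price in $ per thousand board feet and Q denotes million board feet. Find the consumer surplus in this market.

Equating demand and supply, 747.1 - 0.5P = 117.9 + 0.15P gives 0.65P = 629.2, so P* = 968.
Substitute back: Q* = 747.1 - 0.5(968) = 263.1.
Demand choke price (Qd = 0): P = 747.1/0.5 = 1494.2. Consumer surplus = ½ × (1494.2 - 968) × 263.1 = 69221.61.

Consumer surplus = 69221.61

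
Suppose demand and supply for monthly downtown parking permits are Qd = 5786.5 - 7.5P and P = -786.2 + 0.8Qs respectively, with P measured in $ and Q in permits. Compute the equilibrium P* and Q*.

P* = 549, Q* = 1669

Rewriting in direct form: Qs = 982.75 + 1.25P.
Equating demand and supply, 5786.5 - 7.5P = 982.75 + 1.25P gives 8.75P = 4803.75, so P* = 549.
Plugging P* into demand: Q* = 5786.5 - 7.5(549) = 1669.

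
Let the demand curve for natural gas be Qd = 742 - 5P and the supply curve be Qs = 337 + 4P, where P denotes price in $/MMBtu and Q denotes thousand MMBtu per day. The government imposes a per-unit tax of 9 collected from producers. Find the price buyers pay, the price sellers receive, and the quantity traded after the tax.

P_b = 49, P_s = 40, Q = 497

With a tax of 9 on producers, they supply based on the net price P_s = P_b - 9, so Qs = 301 + 4P_b.
Equate demand and the shifted supply: 742 - 5P_b = 301 + 4P_b, giving 9P_b = 441, so P_b = 49.
So P_s = 40 and the quantity traded is Q = 742 - 5(49) = 497.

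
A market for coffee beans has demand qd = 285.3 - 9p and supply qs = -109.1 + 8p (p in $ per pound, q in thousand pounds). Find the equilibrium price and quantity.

p* = 23.2, q* = 76.5

Set qd = qs: 285.3 - 9p = -109.1 + 8p, so 394.4 = 17p and p* = 23.2.
From the demand curve, q* = 285.3 - 9(23.2) = 76.5.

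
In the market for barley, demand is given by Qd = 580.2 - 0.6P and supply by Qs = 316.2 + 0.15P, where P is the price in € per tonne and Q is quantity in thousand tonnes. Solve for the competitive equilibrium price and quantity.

P* = 352, Q* = 369

At equilibrium Qd = Qs, so 580.2 - 0.6P = 316.2 + 0.15P; collecting terms, 264 = 0.75P and P* = 352.
Substitute back: Q* = 580.2 - 0.6(352) = 369.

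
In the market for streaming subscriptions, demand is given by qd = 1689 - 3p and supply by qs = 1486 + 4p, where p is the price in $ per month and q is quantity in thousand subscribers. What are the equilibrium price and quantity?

At equilibrium qd = qs, so 1689 - 3p = 1486 + 4p; collecting terms, 203 = 7p and p* = 29.
Plugging p* into demand: q* = 1689 - 3(29) = 1602.

p* = 29, q* = 1602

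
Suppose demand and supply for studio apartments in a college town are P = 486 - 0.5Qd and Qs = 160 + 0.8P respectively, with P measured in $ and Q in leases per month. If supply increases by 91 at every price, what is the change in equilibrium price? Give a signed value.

In direct form, Qd = 972 - 2P.
Set Qd = Qs: 972 - 2P = 160 + 0.8P, so 812 = 2.8P and P* = 290.
Substitute back: Q* = 972 - 2(290) = 392.
After the shift, supply is Qs = 251 + 0.8P.
The new intersection has 721 = 2.8P, i.e. P = 257.5, Q = 457.
ΔP = 257.5 - 290 = -32.5.

ΔP = -32.5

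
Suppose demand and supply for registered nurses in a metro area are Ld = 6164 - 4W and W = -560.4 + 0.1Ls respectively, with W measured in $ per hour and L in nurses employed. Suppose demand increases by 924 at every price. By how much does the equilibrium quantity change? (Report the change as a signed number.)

Rewriting in direct form: Ls = 5604 + 10W.
The market clears where 6164 - 4W = 5604 + 10W. Rearranging, 14W = 560, hence W* = 40.
Plugging W* into demand: L* = 6164 - 4(40) = 6004.
After the shift, demand is Ld = 7088 - 4W.
New equilibrium: 1484 = 14W, so W = 106 and L = 6664.
ΔL = 6664 - 6004 = 660.

ΔL = 660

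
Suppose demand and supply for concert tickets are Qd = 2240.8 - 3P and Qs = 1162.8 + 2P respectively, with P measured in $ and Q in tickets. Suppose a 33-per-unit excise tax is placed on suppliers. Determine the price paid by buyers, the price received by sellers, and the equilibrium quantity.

Suppliers keep P_s = P_b - 33 per unit, so supply in terms of the buyer price is Qs = 1096.8 + 2P_b.
Market clearing requires 2240.8 - 3P_b = 1096.8 + 2P_b; hence 1144 = 5P_b and P_b = 228.8.
Then P_s = 228.8 - 33 = 195.8 and Q = 2240.8 - 3(228.8) = 1554.4.

P_b = 228.8, P_s = 195.8, Q = 1554.4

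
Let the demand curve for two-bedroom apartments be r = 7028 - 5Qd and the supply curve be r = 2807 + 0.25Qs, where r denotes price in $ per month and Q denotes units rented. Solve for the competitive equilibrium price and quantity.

r* = 3008, Q* = 804

Rewriting in direct form: Qd = 1405.6 - 0.2r and Qs = -11228 + 4r.
At equilibrium Qd = Qs, so 1405.6 - 0.2r = -11228 + 4r; collecting terms, 12633.6 = 4.2r and r* = 3008.
Then Q* = 1405.6 - 0.2(3008) = 804.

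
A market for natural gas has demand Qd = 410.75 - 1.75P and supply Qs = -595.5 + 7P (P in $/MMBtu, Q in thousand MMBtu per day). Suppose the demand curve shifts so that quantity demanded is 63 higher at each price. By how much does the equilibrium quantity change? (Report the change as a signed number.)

Equating demand and supply, 410.75 - 1.75P = -595.5 + 7P gives 8.75P = 1006.25, so P* = 115.
Plugging P* into demand: Q* = 410.75 - 1.75(115) = 209.5.
After the shift, demand is Qd = 473.75 - 1.75P.
Re-solving, 8.75P = 1069.25 gives P = 122.2 and Q = 259.9.
ΔQ = 259.9 - 209.5 = 50.4.

ΔQ = 50.4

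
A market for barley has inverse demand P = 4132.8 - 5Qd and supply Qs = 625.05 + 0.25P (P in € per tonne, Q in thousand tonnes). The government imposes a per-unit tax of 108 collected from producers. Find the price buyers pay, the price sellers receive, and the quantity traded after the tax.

In direct form, Qd = 826.56 - 0.2P.
Producers keep P_s = P_b - 108 per unit, so supply in terms of the buyer price is Qs = 598.05 + 0.25P_b.
Set Qd = Qs: 826.56 - 0.2P_b = 598.05 + 0.25P_b, so 228.51 = 0.45P_b and P_b = 507.8.
So P_s = 399.8 and the quantity traded is Q = 826.56 - 0.2(507.8) = 725.

P_b = 507.8, P_s = 399.8, Q = 725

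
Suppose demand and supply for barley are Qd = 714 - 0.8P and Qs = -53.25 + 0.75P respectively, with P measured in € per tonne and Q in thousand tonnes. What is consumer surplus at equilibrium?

At equilibrium Qd = Qs, so 714 - 0.8P = -53.25 + 0.75P; collecting terms, 767.25 = 1.55P and P* = 495.
Substitute back: Q* = 714 - 0.8(495) = 318.
Demand choke price (Qd = 0): P = 714/0.8 = 892.5. Consumer surplus = ½ × (892.5 - 495) × 318 = 63202.5.

Consumer surplus = 63202.5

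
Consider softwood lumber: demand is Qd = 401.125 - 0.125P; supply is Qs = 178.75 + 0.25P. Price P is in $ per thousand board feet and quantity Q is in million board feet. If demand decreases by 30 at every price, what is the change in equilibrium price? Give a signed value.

Equating demand and supply, 401.125 - 0.125P = 178.75 + 0.25P gives 0.375P = 222.375, so P* = 593.
From the demand curve, Q* = 401.125 - 0.125(593) = 327.
After the shift, demand is Qd = 371.125 - 0.125P.
New equilibrium: 192.375 = 0.375P, so P = 513 and Q = 307.
ΔP = 513 - 593 = -80.

ΔP = -80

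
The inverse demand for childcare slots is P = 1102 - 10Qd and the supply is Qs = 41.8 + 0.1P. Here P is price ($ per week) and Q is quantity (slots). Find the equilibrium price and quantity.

Solving each curve for Q: Qd = 110.2 - 0.1P.
At equilibrium Qd = Qs, so 110.2 - 0.1P = 41.8 + 0.1P; collecting terms, 68.4 = 0.2P and P* = 342.
From the demand curve, Q* = 110.2 - 0.1(342) = 76.

P* = 342, Q* = 76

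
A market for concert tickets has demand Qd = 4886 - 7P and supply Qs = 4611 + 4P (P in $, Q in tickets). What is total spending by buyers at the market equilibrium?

Total spending by buyers = 117775

At equilibrium Qd = Qs, so 4886 - 7P = 4611 + 4P; collecting terms, 275 = 11P and P* = 25.
Plugging P* into demand: Q* = 4886 - 7(25) = 4711.
Total spending by buyers = P* × Q* = 25 × 4711 = 117775.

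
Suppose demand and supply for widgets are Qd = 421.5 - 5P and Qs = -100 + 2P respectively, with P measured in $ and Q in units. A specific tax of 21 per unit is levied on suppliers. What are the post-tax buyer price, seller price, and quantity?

P_b = 80.5, P_s = 59.5, Q = 19

Suppliers keep P_s = P_b - 21 per unit, so supply in terms of the buyer price is Qs = -142 + 2P_b.
Market clearing requires 421.5 - 5P_b = -142 + 2P_b; hence 563.5 = 7P_b and P_b = 80.5.
Then P_s = 80.5 - 21 = 59.5 and Q = 421.5 - 5(80.5) = 19.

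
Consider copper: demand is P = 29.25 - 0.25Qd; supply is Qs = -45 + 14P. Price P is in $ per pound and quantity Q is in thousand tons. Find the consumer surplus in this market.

Solving each curve for Q: Qd = 117 - 4P.
At equilibrium Qd = Qs, so 117 - 4P = -45 + 14P; collecting terms, 162 = 18P and P* = 9.
Then Q* = 117 - 4(9) = 81.
Demand choke price (Qd = 0): P = 117/4 = 29.25. Consumer surplus = ½ × (29.25 - 9) × 81 = 820.125.

Consumer surplus = 820.125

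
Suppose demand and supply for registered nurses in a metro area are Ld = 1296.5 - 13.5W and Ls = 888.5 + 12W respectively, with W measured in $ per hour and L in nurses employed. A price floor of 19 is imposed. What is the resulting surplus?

Surplus = 76.5

At W = 19: Ld = 1040 and Ls = 1116.5.
Surplus = Ls - Ld = 1116.5 - 1040 = 76.5.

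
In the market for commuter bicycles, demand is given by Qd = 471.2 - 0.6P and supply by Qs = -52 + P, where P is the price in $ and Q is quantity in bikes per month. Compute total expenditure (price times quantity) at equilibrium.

The market clears where 471.2 - 0.6P = -52 + P. Rearranging, 1.6P = 523.2, hence P* = 327.
From the demand curve, Q* = 471.2 - 0.6(327) = 275.
Total expenditure = P* × Q* = 327 × 275 = 89925.

Total expenditure = 89925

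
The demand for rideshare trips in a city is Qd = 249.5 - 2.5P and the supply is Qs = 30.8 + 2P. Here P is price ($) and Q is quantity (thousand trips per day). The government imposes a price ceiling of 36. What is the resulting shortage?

With P fixed at 36, quantity demanded is 159.5 and quantity supplied is 102.8.
Shortage = Qd - Qs = 159.5 - 102.8 = 56.7.

Shortage = 56.7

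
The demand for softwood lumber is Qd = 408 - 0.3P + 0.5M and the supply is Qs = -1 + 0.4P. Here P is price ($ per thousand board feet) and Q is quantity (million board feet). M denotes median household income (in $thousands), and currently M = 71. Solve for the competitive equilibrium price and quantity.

P* = 635, Q* = 253

With M = 71, demand is Qd = 443.5 - 0.3P.
The market clears where 443.5 - 0.3P = -1 + 0.4P. Rearranging, 0.7P = 444.5, hence P* = 635.
Then Q* = 443.5 - 0.3(635) = 253.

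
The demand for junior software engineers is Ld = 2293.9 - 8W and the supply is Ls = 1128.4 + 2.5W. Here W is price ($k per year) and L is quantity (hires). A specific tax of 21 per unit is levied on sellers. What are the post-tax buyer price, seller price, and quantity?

Sellers keep W_s = W_b - 21 per unit, so supply in terms of the buyer price is Ls = 1075.9 + 2.5W_b.
Market clearing requires 2293.9 - 8W_b = 1075.9 + 2.5W_b; hence 1218 = 10.5W_b and W_b = 116.
So W_s = 95 and the quantity traded is L = 2293.9 - 8(116) = 1365.9.

W_b = 116, W_s = 95, L = 1365.9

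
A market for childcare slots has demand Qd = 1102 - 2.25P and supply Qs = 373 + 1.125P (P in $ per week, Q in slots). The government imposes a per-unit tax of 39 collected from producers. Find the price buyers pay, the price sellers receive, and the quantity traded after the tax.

P_b = 229, P_s = 190, Q = 586.75

With a tax of 39 on producers, they supply based on the net price P_s = P_b - 39, so Qs = 329.125 + 1.125P_b.
Market clearing requires 1102 - 2.25P_b = 329.125 + 1.125P_b; hence 772.875 = 3.375P_b and P_b = 229.
So P_s = 190 and the quantity traded is Q = 1102 - 2.25(229) = 586.75.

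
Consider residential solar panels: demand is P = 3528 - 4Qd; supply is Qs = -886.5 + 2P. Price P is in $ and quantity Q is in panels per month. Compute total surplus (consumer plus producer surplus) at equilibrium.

Solving each curve for Q: Qd = 882 - 0.25P.
At equilibrium Qd = Qs, so 882 - 0.25P = -886.5 + 2P; collecting terms, 1768.5 = 2.25P and P* = 786.
Substitute back: Q* = 882 - 0.25(786) = 685.5.
Demand choke price = 3528; supply choke price = 443.25. CS = ½(3528 - 786)(685.5) = 939820.5; PS = ½(786 - 443.25)(685.5) = 117477.5625. Total surplus = 1057298.0625.

Total surplus = 1057298.0625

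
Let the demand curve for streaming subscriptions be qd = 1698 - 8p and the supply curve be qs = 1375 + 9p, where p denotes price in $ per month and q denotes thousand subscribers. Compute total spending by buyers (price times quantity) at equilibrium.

Total spending by buyers = 29374

Equating demand and supply, 1698 - 8p = 1375 + 9p gives 17p = 323, so p* = 19.
Plugging p* into demand: q* = 1698 - 8(19) = 1546.
Total spending by buyers = p* × q* = 19 × 1546 = 29374.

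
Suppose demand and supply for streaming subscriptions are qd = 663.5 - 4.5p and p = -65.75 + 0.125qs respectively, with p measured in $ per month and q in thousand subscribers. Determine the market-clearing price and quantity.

p* = 11, q* = 614

Solving each curve for q: qs = 526 + 8p.
The market clears where 663.5 - 4.5p = 526 + 8p. Rearranging, 12.5p = 137.5, hence p* = 11.
From the demand curve, q* = 663.5 - 4.5(11) = 614.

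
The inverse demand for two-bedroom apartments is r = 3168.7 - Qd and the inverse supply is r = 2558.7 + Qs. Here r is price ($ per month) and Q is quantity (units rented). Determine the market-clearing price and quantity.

r* = 2863.7, Q* = 305

Rewriting in direct form: Qd = 3168.7 - r and Qs = -2558.7 + r.
Equating demand and supply, 3168.7 - r = -2558.7 + r gives 2r = 5727.4, so r* = 2863.7.
Plugging r* into demand: Q* = 3168.7 - 2863.7 = 305.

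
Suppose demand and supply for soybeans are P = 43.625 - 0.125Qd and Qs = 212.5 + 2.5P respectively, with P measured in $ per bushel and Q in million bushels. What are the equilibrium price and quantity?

In direct form, Qd = 349 - 8P.
Set Qd = Qs: 349 - 8P = 212.5 + 2.5P, so 136.5 = 10.5P and P* = 13.
Then Q* = 349 - 8(13) = 245.

P* = 13, Q* = 245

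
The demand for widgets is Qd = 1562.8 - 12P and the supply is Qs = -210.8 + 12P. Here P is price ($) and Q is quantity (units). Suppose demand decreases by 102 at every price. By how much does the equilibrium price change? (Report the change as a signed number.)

ΔP = -4.25

Set Qd = Qs: 1562.8 - 12P = -210.8 + 12P, so 1773.6 = 24P and P* = 73.9.
From the demand curve, Q* = 1562.8 - 12(73.9) = 676.
After the shift, demand is Qd = 1460.8 - 12P.
New equilibrium: 1671.6 = 24P, so P = 69.65 and Q = 625.
ΔP = 69.65 - 73.9 = -4.25.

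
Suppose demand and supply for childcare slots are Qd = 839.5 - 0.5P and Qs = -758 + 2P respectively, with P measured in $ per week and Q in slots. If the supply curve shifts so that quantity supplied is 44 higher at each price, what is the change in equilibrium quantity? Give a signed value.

The market clears where 839.5 - 0.5P = -758 + 2P. Rearranging, 2.5P = 1597.5, hence P* = 639.
From the demand curve, Q* = 839.5 - 0.5(639) = 520.
After the shift, supply is Qs = -714 + 2P.
New equilibrium: 1553.5 = 2.5P, so P = 621.4 and Q = 528.8.
ΔQ = 528.8 - 520 = 8.8.

ΔQ = 8.8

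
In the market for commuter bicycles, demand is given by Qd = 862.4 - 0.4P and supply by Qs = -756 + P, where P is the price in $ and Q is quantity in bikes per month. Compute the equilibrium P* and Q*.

P* = 1156, Q* = 400

The market clears where 862.4 - 0.4P = -756 + P. Rearranging, 1.4P = 1618.4, hence P* = 1156.
Substitute back: Q* = 862.4 - 0.4(1156) = 400.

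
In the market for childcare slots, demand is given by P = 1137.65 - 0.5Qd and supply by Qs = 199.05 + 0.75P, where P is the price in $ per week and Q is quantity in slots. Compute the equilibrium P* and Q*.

In direct form, Qd = 2275.3 - 2P.
Set Qd = Qs: 2275.3 - 2P = 199.05 + 0.75P, so 2076.25 = 2.75P and P* = 755.
Then Q* = 2275.3 - 2(755) = 765.3.

P* = 755, Q* = 765.3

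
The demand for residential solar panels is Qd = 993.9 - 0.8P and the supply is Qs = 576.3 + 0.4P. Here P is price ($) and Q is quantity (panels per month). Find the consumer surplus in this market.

Consumer surplus = 319962.65625

At equilibrium Qd = Qs, so 993.9 - 0.8P = 576.3 + 0.4P; collecting terms, 417.6 = 1.2P and P* = 348.
From the demand curve, Q* = 993.9 - 0.8(348) = 715.5.
Demand choke price (Qd = 0): P = 993.9/0.8 = 1242.375. Consumer surplus = ½ × (1242.375 - 348) × 715.5 = 319962.65625.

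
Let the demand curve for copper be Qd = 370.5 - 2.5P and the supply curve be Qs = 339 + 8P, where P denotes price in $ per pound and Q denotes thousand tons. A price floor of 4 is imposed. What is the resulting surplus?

At P = 4: Qd = 360.5 and Qs = 371.
Surplus = Qs - Qd = 371 - 360.5 = 10.5.

Surplus = 10.5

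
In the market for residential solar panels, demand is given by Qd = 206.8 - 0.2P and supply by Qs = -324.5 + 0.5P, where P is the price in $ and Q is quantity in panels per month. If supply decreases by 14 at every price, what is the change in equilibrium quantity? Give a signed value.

Set Qd = Qs: 206.8 - 0.2P = -324.5 + 0.5P, so 531.3 = 0.7P and P* = 759.
Then Q* = 206.8 - 0.2(759) = 55.
After the shift, supply is Qs = -338.5 + 0.5P.
New equilibrium: 545.3 = 0.7P, so P = 779 and Q = 51.
ΔQ = 51 - 55 = -4.

ΔQ = -4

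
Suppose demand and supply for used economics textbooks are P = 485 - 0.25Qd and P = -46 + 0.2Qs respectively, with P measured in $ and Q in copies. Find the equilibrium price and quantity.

Inverting to quantity form: Qd = 1940 - 4P and Qs = 230 + 5P.
The market clears where 1940 - 4P = 230 + 5P. Rearranging, 9P = 1710, hence P* = 190.
Then Q* = 1940 - 4(190) = 1180.

P* = 190, Q* = 1180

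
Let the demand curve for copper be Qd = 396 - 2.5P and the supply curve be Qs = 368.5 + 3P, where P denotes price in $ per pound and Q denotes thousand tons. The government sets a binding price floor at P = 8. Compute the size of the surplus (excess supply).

Surplus = 16.5

Evaluating both curves at the floor price 8 gives Qd = 376, Qs = 392.5.
Surplus = Qs - Qd = 392.5 - 376 = 16.5.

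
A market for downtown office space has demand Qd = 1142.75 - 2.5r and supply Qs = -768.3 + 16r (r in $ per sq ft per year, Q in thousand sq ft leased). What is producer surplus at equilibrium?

Equating demand and supply, 1142.75 - 2.5r = -768.3 + 16r gives 18.5r = 1911.05, so r* = 103.3.
From the demand curve, Q* = 1142.75 - 2.5(103.3) = 884.5.
Supply choke price (Qs = 0): r = 48.01875. Producer surplus = ½ × (103.3 - 48.01875) × 884.5 = 24448.1328125.

Producer surplus = 24448.1328125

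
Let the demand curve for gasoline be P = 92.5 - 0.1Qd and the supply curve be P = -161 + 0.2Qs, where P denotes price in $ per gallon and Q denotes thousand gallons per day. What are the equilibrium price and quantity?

P* = 8, Q* = 845

In direct form, Qd = 925 - 10P and Qs = 805 + 5P.
At equilibrium Qd = Qs, so 925 - 10P = 805 + 5P; collecting terms, 120 = 15P and P* = 8.
Then Q* = 925 - 10(8) = 845.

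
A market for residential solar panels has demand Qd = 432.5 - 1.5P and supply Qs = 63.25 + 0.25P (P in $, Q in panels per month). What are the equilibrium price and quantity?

P* = 211, Q* = 116

At equilibrium Qd = Qs, so 432.5 - 1.5P = 63.25 + 0.25P; collecting terms, 369.25 = 1.75P and P* = 211.
From the demand curve, Q* = 432.5 - 1.5(211) = 116.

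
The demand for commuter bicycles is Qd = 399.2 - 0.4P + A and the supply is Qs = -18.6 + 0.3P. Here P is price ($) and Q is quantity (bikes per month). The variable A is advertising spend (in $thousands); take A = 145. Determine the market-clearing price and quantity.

P* = 804, Q* = 222.6

With A = 145, demand is Qd = 544.2 - 0.4P.
Equating demand and supply, 544.2 - 0.4P = -18.6 + 0.3P gives 0.7P = 562.8, so P* = 804.
Substitute back: Q* = 544.2 - 0.4(804) = 222.6.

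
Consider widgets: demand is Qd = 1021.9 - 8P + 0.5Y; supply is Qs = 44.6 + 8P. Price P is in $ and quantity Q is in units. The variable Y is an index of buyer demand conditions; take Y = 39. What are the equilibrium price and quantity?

P* = 62.3, Q* = 543

With Y = 39, demand is Qd = 1041.4 - 8P.
Set Qd = Qs: 1041.4 - 8P = 44.6 + 8P, so 996.8 = 16P and P* = 62.3.
From the demand curve, Q* = 1041.4 - 8(62.3) = 543.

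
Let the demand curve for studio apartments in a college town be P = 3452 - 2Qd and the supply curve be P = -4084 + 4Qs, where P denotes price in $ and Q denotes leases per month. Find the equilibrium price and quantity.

P* = 940, Q* = 1256

In direct form, Qd = 1726 - 0.5P and Qs = 1021 + 0.25P.
Set Qd = Qs: 1726 - 0.5P = 1021 + 0.25P, so 705 = 0.75P and P* = 940.
From the demand curve, Q* = 1726 - 0.5(940) = 1256.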